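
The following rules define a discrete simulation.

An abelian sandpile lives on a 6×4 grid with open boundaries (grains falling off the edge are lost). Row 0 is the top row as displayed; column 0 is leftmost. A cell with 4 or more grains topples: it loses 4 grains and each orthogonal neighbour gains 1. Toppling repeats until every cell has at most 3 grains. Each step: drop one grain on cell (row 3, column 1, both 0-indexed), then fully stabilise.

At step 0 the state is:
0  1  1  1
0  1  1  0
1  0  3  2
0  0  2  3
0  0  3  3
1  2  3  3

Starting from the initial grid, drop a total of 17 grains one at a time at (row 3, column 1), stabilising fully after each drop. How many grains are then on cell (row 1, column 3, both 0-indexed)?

1

t=0: 0  1  1  1
0  1  1  0
1  0  3  2
0  0  2  3
0  0  3  3
1  2  3  3
t=1: 0  1  1  1
0  1  1  0
1  0  3  2
0  1  2  3
0  0  3  3
1  2  3  3
t=2: 0  1  1  1
0  1  1  0
1  0  3  2
0  2  2  3
0  0  3  3
1  2  3  3
t=3: 0  1  1  1
0  1  1  0
1  0  3  2
0  3  2  3
0  0  3  3
1  2  3  3
t=4: 0  1  1  1
0  1  1  0
1  1  3  2
1  0  3  3
0  1  3  3
1  2  3  3
t=5: 0  1  1  1
0  1  1  0
1  1  3  2
1  1  3  3
0  1  3  3
1  2  3  3
t=6: 0  1  1  1
0  1  1  0
1  1  3  2
1  2  3  3
0  1  3  3
1  2  3  3
t=7: 0  1  1  1
0  1  1  0
1  1  3  2
1  3  3  3
0  1  3  3
1  2  3  3
t=8: 0  1  1  1
0  1  2  1
1  3  1  0
2  1  3  2
0  3  2  2
1  3  1  1
t=9: 0  1  1  1
0  1  2  1
1  3  1  0
2  2  3  2
0  3  2  2
1  3  1  1
t=10: 0  1  1  1
0  1  2  1
1  3  1  0
2  3  3  2
0  3  2  2
1  3  1  1
t=11: 0  1  1  1
0  2  2  1
2  0  3  0
3  3  1  3
1  2  0  3
2  0  3  1
t=12: 0  1  1  1
0  2  2  1
3  1  3  0
0  1  2  3
2  3  0  3
2  0  3  1
t=13: 0  1  1  1
0  2  2  1
3  1  3  0
0  2  2  3
2  3  0  3
2  0  3  1
t=14: 0  1  1  1
0  2  2  1
3  1  3  0
0  3  2  3
2  3  0  3
2  0  3  1
t=15: 0  1  1  1
0  2  2  1
3  2  3  0
1  1  3  3
3  0  1  3
2  1  3  1
t=16: 0  1  1  1
0  2  2  1
3  2  3  0
1  2  3  3
3  0  1  3
2  1  3  1
t=17: 0  1  1  1
0  2  2  1
3  2  3  0
1  3  3  3
3  0  1  3
2  1  3  1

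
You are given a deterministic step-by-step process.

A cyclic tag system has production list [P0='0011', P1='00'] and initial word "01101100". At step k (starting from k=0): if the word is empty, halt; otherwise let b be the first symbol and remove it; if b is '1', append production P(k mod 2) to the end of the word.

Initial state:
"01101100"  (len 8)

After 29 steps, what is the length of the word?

13

step 0: "01101100"  (len 8)
step 1: "1101100"  (len 7)
step 2: "10110000"  (len 8)
step 3: "01100000011"  (len 11)
step 4: "1100000011"  (len 10)
step 5: "1000000110011"  (len 13)
step 6: "00000011001100"  (len 14)
step 7: "0000011001100"  (len 13)
step 8: "000011001100"  (len 12)
step 9: "00011001100"  (len 11)
step 10: "0011001100"  (len 10)
step 11: "011001100"  (len 9)
step 12: "11001100"  (len 8)
step 13: "10011000011"  (len 11)
step 14: "001100001100"  (len 12)
step 15: "01100001100"  (len 11)
step 16: "1100001100"  (len 10)
step 17: "1000011000011"  (len 13)
step 18: "00001100001100"  (len 14)
step 19: "0001100001100"  (len 13)
step 20: "001100001100"  (len 12)
step 21: "01100001100"  (len 11)
step 22: "1100001100"  (len 10)
step 23: "1000011000011"  (len 13)
step 24: "00001100001100"  (len 14)
step 25: "0001100001100"  (len 13)
step 26: "001100001100"  (len 12)
step 27: "01100001100"  (len 11)
step 28: "1100001100"  (len 10)
step 29: "1000011000011"  (len 13)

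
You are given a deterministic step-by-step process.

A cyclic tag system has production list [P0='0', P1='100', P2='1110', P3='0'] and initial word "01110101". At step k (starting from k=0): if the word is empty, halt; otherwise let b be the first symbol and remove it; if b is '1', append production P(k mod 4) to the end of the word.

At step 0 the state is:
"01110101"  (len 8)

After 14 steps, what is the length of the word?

[0] "01110101"  (len 8)
[1] "1110101"  (len 7)
[2] "110101100"  (len 9)
[3] "101011001110"  (len 12)
[4] "010110011100"  (len 12)
[5] "10110011100"  (len 11)
[6] "0110011100100"  (len 13)
[7] "110011100100"  (len 12)
[8] "100111001000"  (len 12)
[9] "001110010000"  (len 12)
[10] "01110010000"  (len 11)
[11] "1110010000"  (len 10)
[12] "1100100000"  (len 10)
[13] "1001000000"  (len 10)
[14] "001000000100"  (len 12)

12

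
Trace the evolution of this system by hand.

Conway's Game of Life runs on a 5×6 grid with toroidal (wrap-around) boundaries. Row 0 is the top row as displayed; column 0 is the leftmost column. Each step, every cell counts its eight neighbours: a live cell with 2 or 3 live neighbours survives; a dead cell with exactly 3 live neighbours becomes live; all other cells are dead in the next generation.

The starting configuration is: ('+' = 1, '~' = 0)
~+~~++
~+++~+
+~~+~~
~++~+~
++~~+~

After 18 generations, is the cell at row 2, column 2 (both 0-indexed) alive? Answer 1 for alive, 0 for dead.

0

k=0  ~+~~++
~+++~+
+~~+~~
~++~+~
++~~+~
k=1  ~~~~~~
~+~+~+
+~~~~+
~~+~+~
~~~~+~
k=2  ~~~~+~
~~~~++
++++~+
~~~++~
~~~+~~
k=3  ~~~+++
~++~~~
+++~~~
++~~~+
~~~+~~
k=4  ~~~++~
~~~~++
~~~~~+
~~~~~+
~~++~~
k=5  ~~+~~+
~~~+~+
+~~~~+
~~~~+~
~~++~~
k=6  ~~+~~~
~~~~~+
+~~~~+
~~~+++
~~+++~
k=7  ~~+~+~
+~~~~+
+~~~~~
+~+~~~
~~+~~+
k=8  ++~++~
++~~~+
+~~~~~
+~~~~+
~~+~~+
k=9  ~~~++~
~~+~+~
~~~~~~
++~~~+
~~++~~
k=10  ~~~~+~
~~~~+~
++~~~+
+++~~~
++++~+
k=11  +++~+~
+~~~+~
~~+~~+
~~~++~
~~~+++
k=12  +++~~~
+~+~+~
~~~~~+
~~+~~~
++~~~~
k=13  ~~++~~
+~++~~
~+~+~+
++~~~~
+~~~~~
k=14  ~~++~~
+~~~~~
~~~+++
~++~~+
+~+~~~
k=15  ~~++~~
~~+~~+
~+++++
~++~~+
+~~~~~
k=16  ~+++~~
+~~~~+
~~~~~+
~~~~~+
+~~+~~
k=17  ~+++++
+++~++
~~~~++
+~~~++
++~++~
k=18  ~~~~~~
~~~~~~
~~~~~~
~+~~~~
~~~~~~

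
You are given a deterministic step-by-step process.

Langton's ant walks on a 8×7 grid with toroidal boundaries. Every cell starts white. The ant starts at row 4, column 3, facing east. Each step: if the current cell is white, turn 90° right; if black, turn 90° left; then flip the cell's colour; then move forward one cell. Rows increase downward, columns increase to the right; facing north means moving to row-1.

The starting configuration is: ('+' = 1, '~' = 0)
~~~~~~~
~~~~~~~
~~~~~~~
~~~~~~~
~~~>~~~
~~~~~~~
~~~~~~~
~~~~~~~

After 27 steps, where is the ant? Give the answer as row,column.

k=0  ~~~~~~~
~~~~~~~
~~~~~~~
~~~~~~~
~~~>~~~
~~~~~~~
~~~~~~~
~~~~~~~
k=1  ~~~~~~~
~~~~~~~
~~~~~~~
~~~~~~~
~~~+~~~
~~~v~~~
~~~~~~~
~~~~~~~
k=2  ~~~~~~~
~~~~~~~
~~~~~~~
~~~~~~~
~~~+~~~
~~<+~~~
~~~~~~~
~~~~~~~
k=3  ~~~~~~~
~~~~~~~
~~~~~~~
~~~~~~~
~~^+~~~
~~++~~~
~~~~~~~
~~~~~~~
k=4  ~~~~~~~
~~~~~~~
~~~~~~~
~~~~~~~
~~+>~~~
~~++~~~
~~~~~~~
~~~~~~~
k=5  ~~~~~~~
~~~~~~~
~~~~~~~
~~~^~~~
~~+~~~~
~~++~~~
~~~~~~~
~~~~~~~
k=6  ~~~~~~~
~~~~~~~
~~~~~~~
~~~+>~~
~~+~~~~
~~++~~~
~~~~~~~
~~~~~~~
k=7  ~~~~~~~
~~~~~~~
~~~~~~~
~~~++~~
~~+~v~~
~~++~~~
~~~~~~~
~~~~~~~
k=8  ~~~~~~~
~~~~~~~
~~~~~~~
~~~++~~
~~+<+~~
~~++~~~
~~~~~~~
~~~~~~~
k=9  ~~~~~~~
~~~~~~~
~~~~~~~
~~~^+~~
~~+++~~
~~++~~~
~~~~~~~
~~~~~~~
k=10  ~~~~~~~
~~~~~~~
~~~~~~~
~~<~+~~
~~+++~~
~~++~~~
~~~~~~~
~~~~~~~
k=11  ~~~~~~~
~~~~~~~
~~^~~~~
~~+~+~~
~~+++~~
~~++~~~
~~~~~~~
~~~~~~~
k=12  ~~~~~~~
~~~~~~~
~~+>~~~
~~+~+~~
~~+++~~
~~++~~~
~~~~~~~
~~~~~~~
k=13  ~~~~~~~
~~~~~~~
~~++~~~
~~+v+~~
~~+++~~
~~++~~~
~~~~~~~
~~~~~~~
k=14  ~~~~~~~
~~~~~~~
~~++~~~
~~<++~~
~~+++~~
~~++~~~
~~~~~~~
~~~~~~~
k=15  ~~~~~~~
~~~~~~~
~~++~~~
~~~++~~
~~v++~~
~~++~~~
~~~~~~~
~~~~~~~
k=16  ~~~~~~~
~~~~~~~
~~++~~~
~~~++~~
~~~>+~~
~~++~~~
~~~~~~~
~~~~~~~
k=17  ~~~~~~~
~~~~~~~
~~++~~~
~~~^+~~
~~~~+~~
~~++~~~
~~~~~~~
~~~~~~~
k=18  ~~~~~~~
~~~~~~~
~~++~~~
~~<~+~~
~~~~+~~
~~++~~~
~~~~~~~
~~~~~~~
k=19  ~~~~~~~
~~~~~~~
~~^+~~~
~~+~+~~
~~~~+~~
~~++~~~
~~~~~~~
~~~~~~~
k=20  ~~~~~~~
~~~~~~~
~<~+~~~
~~+~+~~
~~~~+~~
~~++~~~
~~~~~~~
~~~~~~~
k=21  ~~~~~~~
~^~~~~~
~+~+~~~
~~+~+~~
~~~~+~~
~~++~~~
~~~~~~~
~~~~~~~
k=22  ~~~~~~~
~+>~~~~
~+~+~~~
~~+~+~~
~~~~+~~
~~++~~~
~~~~~~~
~~~~~~~
k=23  ~~~~~~~
~++~~~~
~+v+~~~
~~+~+~~
~~~~+~~
~~++~~~
~~~~~~~
~~~~~~~
k=24  ~~~~~~~
~++~~~~
~<++~~~
~~+~+~~
~~~~+~~
~~++~~~
~~~~~~~
~~~~~~~
k=25  ~~~~~~~
~++~~~~
~~++~~~
~v+~+~~
~~~~+~~
~~++~~~
~~~~~~~
~~~~~~~
k=26  ~~~~~~~
~++~~~~
~~++~~~
<++~+~~
~~~~+~~
~~++~~~
~~~~~~~
~~~~~~~
k=27  ~~~~~~~
~++~~~~
^~++~~~
+++~+~~
~~~~+~~
~~++~~~
~~~~~~~
~~~~~~~

2,0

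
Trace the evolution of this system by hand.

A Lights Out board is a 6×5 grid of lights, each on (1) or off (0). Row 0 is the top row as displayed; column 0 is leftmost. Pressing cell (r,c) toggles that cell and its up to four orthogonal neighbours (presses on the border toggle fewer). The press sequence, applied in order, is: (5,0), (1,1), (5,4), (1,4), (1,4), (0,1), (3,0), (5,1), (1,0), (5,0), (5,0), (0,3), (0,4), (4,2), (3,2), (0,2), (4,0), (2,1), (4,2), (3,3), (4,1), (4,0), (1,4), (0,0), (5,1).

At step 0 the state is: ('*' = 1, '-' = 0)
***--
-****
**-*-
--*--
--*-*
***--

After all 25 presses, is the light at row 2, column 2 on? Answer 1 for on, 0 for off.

0

0) ***--
-****
**-*-
--*--
--*-*
***--
1) ***--
-****
**-*-
--*--
*-*-*
--*--
2) *-*--
*--**
*--*-
--*--
*-*-*
--*--
3) *-*--
*--**
*--*-
--*--
*-*--
--***
4) *-*-*
*----
*--**
--*--
*-*--
--***
5) *-*--
*--**
*--*-
--*--
*-*--
--***
6) -*---
**-**
*--*-
--*--
*-*--
--***
7) -*---
**-**
---*-
***--
--*--
--***
8) -*---
**-**
---*-
***--
-**--
**-**
9) **---
---**
*--*-
***--
-**--
**-**
10) **---
---**
*--*-
***--
***--
---**
11) **---
---**
*--*-
***--
-**--
**-**
12) *****
----*
*--*-
***--
-**--
**-**
13) ***--
-----
*--*-
***--
-**--
**-**
14) ***--
-----
*--*-
**---
---*-
*****
15) ***--
-----
*-**-
*-**-
--**-
*****
16) *--*-
--*--
*-**-
*-**-
--**-
*****
17) *--*-
--*--
*-**-
--**-
****-
-****
18) *--*-
-**--
-*-*-
-***-
****-
-****
19) *--*-
-**--
-*-*-
-*-*-
*----
-*-**
20) *--*-
-**--
-*---
-**-*
*--*-
-*-**
21) *--*-
-**--
-*---
--*-*
-***-
---**
22) *--*-
-**--
-*---
*-*-*
*-**-
*--**
23) *--**
-****
-*--*
*-*-*
*-**-
*--**
24) -*-**
*****
-*--*
*-*-*
*-**-
*--**
25) -*-**
*****
-*--*
*-*-*
****-
-****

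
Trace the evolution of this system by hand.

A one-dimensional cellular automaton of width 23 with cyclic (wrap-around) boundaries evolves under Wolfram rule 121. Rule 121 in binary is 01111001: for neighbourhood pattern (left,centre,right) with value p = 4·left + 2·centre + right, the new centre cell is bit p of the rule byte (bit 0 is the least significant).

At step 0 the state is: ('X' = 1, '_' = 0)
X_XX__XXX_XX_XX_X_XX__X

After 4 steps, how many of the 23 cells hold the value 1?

11

t=0: X_XX__XXX_XX_XX_X_XX__X
t=1: XXXXX_X_XXXXXXXX_XXXX_X
t=2: ____XX_XX______XXX__XXX
t=3: XXX_XXXXXXXXXX_X_XX_X_X
t=4: __XXX________XX_XXXX_XX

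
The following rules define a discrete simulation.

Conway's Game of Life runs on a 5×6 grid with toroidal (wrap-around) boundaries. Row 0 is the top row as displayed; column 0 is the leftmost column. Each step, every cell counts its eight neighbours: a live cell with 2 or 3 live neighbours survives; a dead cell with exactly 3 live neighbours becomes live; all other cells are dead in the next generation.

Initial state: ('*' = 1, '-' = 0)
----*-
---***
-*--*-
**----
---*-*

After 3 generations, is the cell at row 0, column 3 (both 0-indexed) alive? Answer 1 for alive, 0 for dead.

1

0) ----*-
---***
-*--*-
**----
---*-*
1) ------
---*-*
-****-
***-**
*---**
2) *-----
---*--
------
------
---**-
3) ---**-
------
------
------
------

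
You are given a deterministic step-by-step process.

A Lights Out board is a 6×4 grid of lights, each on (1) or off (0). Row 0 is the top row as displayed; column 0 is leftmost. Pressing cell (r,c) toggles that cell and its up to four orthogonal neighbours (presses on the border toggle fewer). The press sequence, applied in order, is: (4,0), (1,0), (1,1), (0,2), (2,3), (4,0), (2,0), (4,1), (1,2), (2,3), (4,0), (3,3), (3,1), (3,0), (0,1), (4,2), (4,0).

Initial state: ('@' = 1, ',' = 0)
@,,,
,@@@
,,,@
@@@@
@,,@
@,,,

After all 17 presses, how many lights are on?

15

k=0  @,,,
,@@@
,,,@
@@@@
@,,@
@,,,
k=1  @,,,
,@@@
,,,@
,@@@
,@,@
,,,,
k=2  ,,,,
@,@@
@,,@
,@@@
,@,@
,,,,
k=3  ,@,,
,@,@
@@,@
,@@@
,@,@
,,,,
k=4  ,,@@
,@@@
@@,@
,@@@
,@,@
,,,,
k=5  ,,@@
,@@,
@@@,
,@@,
,@,@
,,,,
k=6  ,,@@
,@@,
@@@,
@@@,
@,,@
@,,,
k=7  ,,@@
@@@,
,,@,
,@@,
@,,@
@,,,
k=8  ,,@@
@@@,
,,@,
,,@,
,@@@
@@,,
k=9  ,,,@
@,,@
,,,,
,,@,
,@@@
@@,,
k=10  ,,,@
@,,,
,,@@
,,@@
,@@@
@@,,
k=11  ,,,@
@,,,
,,@@
@,@@
@,@@
,@,,
k=12  ,,,@
@,,,
,,@,
@,,,
@,@,
,@,,
k=13  ,,,@
@,,,
,@@,
,@@,
@@@,
,@,,
k=14  ,,,@
@,,,
@@@,
@,@,
,@@,
,@,,
k=15  @@@@
@@,,
@@@,
@,@,
,@@,
,@,,
k=16  @@@@
@@,,
@@@,
@,,,
,,,@
,@@,
k=17  @@@@
@@,,
@@@,
,,,,
@@,@
@@@,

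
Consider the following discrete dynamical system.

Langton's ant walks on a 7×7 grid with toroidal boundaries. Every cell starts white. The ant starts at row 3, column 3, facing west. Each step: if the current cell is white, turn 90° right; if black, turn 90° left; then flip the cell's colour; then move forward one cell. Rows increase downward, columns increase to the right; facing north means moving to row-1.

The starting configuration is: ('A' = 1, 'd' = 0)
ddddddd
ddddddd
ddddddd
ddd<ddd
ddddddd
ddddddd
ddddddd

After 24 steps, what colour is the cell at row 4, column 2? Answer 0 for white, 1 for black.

1

k=0  ddddddd
ddddddd
ddddddd
ddd<ddd
ddddddd
ddddddd
ddddddd
k=1  ddddddd
ddddddd
ddd^ddd
dddAddd
ddddddd
ddddddd
ddddddd
k=2  ddddddd
ddddddd
dddA>dd
dddAddd
ddddddd
ddddddd
ddddddd
k=3  ddddddd
ddddddd
dddAAdd
dddAvdd
ddddddd
ddddddd
ddddddd
k=4  ddddddd
ddddddd
dddAAdd
ddd<Add
ddddddd
ddddddd
ddddddd
k=5  ddddddd
ddddddd
dddAAdd
ddddAdd
dddvddd
ddddddd
ddddddd
k=6  ddddddd
ddddddd
dddAAdd
ddddAdd
dd<Addd
ddddddd
ddddddd
k=7  ddddddd
ddddddd
dddAAdd
dd^dAdd
ddAAddd
ddddddd
ddddddd
k=8  ddddddd
ddddddd
dddAAdd
ddA>Add
ddAAddd
ddddddd
ddddddd
k=9  ddddddd
ddddddd
dddAAdd
ddAAAdd
ddAvddd
ddddddd
ddddddd
k=10  ddddddd
ddddddd
dddAAdd
ddAAAdd
ddAd>dd
ddddddd
ddddddd
k=11  ddddddd
ddddddd
dddAAdd
ddAAAdd
ddAdAdd
ddddvdd
ddddddd
k=12  ddddddd
ddddddd
dddAAdd
ddAAAdd
ddAdAdd
ddd<Add
ddddddd
k=13  ddddddd
ddddddd
dddAAdd
ddAAAdd
ddA^Add
dddAAdd
ddddddd
k=14  ddddddd
ddddddd
dddAAdd
ddAAAdd
ddAA>dd
dddAAdd
ddddddd
k=15  ddddddd
ddddddd
dddAAdd
ddAA^dd
ddAAddd
dddAAdd
ddddddd
k=16  ddddddd
ddddddd
dddAAdd
ddA<ddd
ddAAddd
dddAAdd
ddddddd
k=17  ddddddd
ddddddd
dddAAdd
ddAdddd
ddAvddd
dddAAdd
ddddddd
k=18  ddddddd
ddddddd
dddAAdd
ddAdddd
ddAd>dd
dddAAdd
ddddddd
k=19  ddddddd
ddddddd
dddAAdd
ddAdddd
ddAdAdd
dddAvdd
ddddddd
k=20  ddddddd
ddddddd
dddAAdd
ddAdddd
ddAdAdd
dddAd>d
ddddddd
k=21  ddddddd
ddddddd
dddAAdd
ddAdddd
ddAdAdd
dddAdAd
dddddvd
k=22  ddddddd
ddddddd
dddAAdd
ddAdddd
ddAdAdd
dddAdAd
dddd<Ad
k=23  ddddddd
ddddddd
dddAAdd
ddAdddd
ddAdAdd
dddA^Ad
ddddAAd
k=24  ddddddd
ddddddd
dddAAdd
ddAdddd
ddAdAdd
dddAA>d
ddddAAd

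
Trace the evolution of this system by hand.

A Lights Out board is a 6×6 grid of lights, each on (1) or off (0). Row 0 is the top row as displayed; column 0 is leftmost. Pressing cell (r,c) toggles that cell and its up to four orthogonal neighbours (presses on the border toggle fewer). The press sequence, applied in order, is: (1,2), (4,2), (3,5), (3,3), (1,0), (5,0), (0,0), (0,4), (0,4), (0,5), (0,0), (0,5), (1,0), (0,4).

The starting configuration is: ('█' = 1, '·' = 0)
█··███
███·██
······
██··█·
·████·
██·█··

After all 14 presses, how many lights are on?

gen 0: █··███
███·██
······
██··█·
·████·
██·█··
gen 1: █·████
█··███
··█···
██··█·
·████·
██·█··
gen 2: █·████
█··███
··█···
███·█·
····█·
████··
gen 3: █·████
█··███
··█··█
███··█
····██
████··
gen 4: █·████
█··███
··██·█
██·███
···███
████··
gen 5: ··████
·█·███
█·██·█
██·███
···███
████··
gen 6: ··████
·█·███
█·██·█
██·███
█··███
··██··
gen 7: ██████
██·███
█·██·█
██·███
█··███
··██··
gen 8: ███···
██·█·█
█·██·█
██·███
█··███
··██··
gen 9: ██████
██·███
█·██·█
██·███
█··███
··██··
gen 10: ████··
██·██·
█·██·█
██·███
█··███
··██··
gen 11: ··██··
·█·██·
█·██·█
██·███
█··███
··██··
gen 12: ··████
·█·███
█·██·█
██·███
█··███
··██··
gen 13: █·████
█··███
··██·█
██·███
█··███
··██··
gen 14: █·█···
█··█·█
··██·█
██·███
█··███
··██··

19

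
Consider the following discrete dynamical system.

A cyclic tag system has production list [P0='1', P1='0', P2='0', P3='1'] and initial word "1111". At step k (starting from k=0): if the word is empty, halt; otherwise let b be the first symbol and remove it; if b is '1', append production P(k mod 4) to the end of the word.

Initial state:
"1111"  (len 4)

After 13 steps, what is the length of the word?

k=0  "1111"  (len 4)
k=1  "1111"  (len 4)
k=2  "1110"  (len 4)
k=3  "1100"  (len 4)
k=4  "1001"  (len 4)
k=5  "0011"  (len 4)
k=6  "011"  (len 3)
k=7  "11"  (len 2)
k=8  "11"  (len 2)
k=9  "11"  (len 2)
k=10  "10"  (len 2)
k=11  "00"  (len 2)
k=12  "0"  (len 1)
k=13  (halted — word empty)

0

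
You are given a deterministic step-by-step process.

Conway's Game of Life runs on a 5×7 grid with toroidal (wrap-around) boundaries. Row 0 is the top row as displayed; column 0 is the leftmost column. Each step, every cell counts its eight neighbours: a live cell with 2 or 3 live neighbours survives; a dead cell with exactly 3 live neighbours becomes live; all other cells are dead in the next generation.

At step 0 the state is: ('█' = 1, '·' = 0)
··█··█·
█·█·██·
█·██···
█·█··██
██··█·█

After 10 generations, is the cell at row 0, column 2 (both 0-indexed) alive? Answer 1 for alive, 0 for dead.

1

[0] ··█··█·
█·█·██·
█·██···
█·█··██
██··█·█
[1] ··█····
··█·██·
█·█····
··█·██·
··███··
[2] ·██··█·
··█····
··█···█
··█·██·
·██·██·
[3] ····██·
··██···
·██··█·
··█·█·█
······█
[4] ···███·
·███·█·
·█··██·
████··█
···██·█
[5] ······█
·█····█
·····█·
·█····█
·█····█
[6] ·····██
█····██
·····██
·····██
·····██
[7] ····█··
█···█··
····█··
█···█··
█···█··
[8] ···███·
···███·
···███·
···███·
···███·
[9] ··█···█
··█···█
··█···█
··█···█
··█···█
[10] ████·██
████·██
████·██
████·██
████·██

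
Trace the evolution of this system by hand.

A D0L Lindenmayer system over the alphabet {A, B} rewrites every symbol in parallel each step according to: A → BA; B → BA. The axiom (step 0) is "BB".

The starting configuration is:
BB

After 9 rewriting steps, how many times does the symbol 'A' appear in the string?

0) BB
1) BABA
2) BABABABA
3) BABABABABABABABA
4) BABABABABABABABABABABABABABABABA
5) BABABABABABABABABABABABABABABABABABABABABABABABABABABABABABABABA
6) BABABABABABABABABABABABABABABABABABABABABABABABABABABABABA…BABABABABABABABABABABABABABABABABABABABABABABABABABABABABA  (len 128)
7) BABABABABABABABABABABABABABABABABABABABABABABABABABABABABA…BABABABABABABABABABABABABABABABABABABABABABABABABABABABABA  (len 256)
8) BABABABABABABABABABABABABABABABABABABABABABABABABABABABABA…BABABABABABABABABABABABABABABABABABABABABABABABABABABABABA  (len 512)
9) BABABABABABABABABABABABABABABABABABABABABABABABABABABABABA…BABABABABABABABABABABABABABABABABABABABABABABABABABABABABA  (len 1024)

512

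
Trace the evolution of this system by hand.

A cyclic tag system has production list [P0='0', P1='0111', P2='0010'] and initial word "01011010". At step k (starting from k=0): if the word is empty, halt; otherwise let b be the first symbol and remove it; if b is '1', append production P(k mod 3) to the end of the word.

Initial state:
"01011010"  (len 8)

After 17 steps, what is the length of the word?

19

[0] "01011010"  (len 8)
[1] "1011010"  (len 7)
[2] "0110100111"  (len 10)
[3] "110100111"  (len 9)
[4] "101001110"  (len 9)
[5] "010011100111"  (len 12)
[6] "10011100111"  (len 11)
[7] "00111001110"  (len 11)
[8] "0111001110"  (len 10)
[9] "111001110"  (len 9)
[10] "110011100"  (len 9)
[11] "100111000111"  (len 12)
[12] "001110001110010"  (len 15)
[13] "01110001110010"  (len 14)
[14] "1110001110010"  (len 13)
[15] "1100011100100010"  (len 16)
[16] "1000111001000100"  (len 16)
[17] "0001110010001000111"  (len 19)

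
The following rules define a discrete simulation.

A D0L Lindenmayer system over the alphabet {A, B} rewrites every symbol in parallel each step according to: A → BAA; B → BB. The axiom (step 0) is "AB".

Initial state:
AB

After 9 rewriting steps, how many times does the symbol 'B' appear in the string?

t=0: AB
t=1: BAABB
t=2: BBBAABAABBBB
t=3: BBBBBBBAABAABBBAABAABBBBBBBB
t=4: BBBBBBBBBBBBBBBAABAABBBAABAABBBBBBBAABAABBBAABAABBBBBBBBBBBBBBBB
t=5: BBBBBBBBBBBBBBBBBBBBBBBBBBBBBBBAABAABBBAABAABBBBBBBAABAABB…BAABAABBBBBBBAABAABBBAABAABBBBBBBBBBBBBBBBBBBBBBBBBBBBBBBB  (len 144)
t=6: BBBBBBBBBBBBBBBBBBBBBBBBBBBBBBBBBBBBBBBBBBBBBBBBBBBBBBBBBB…BBBBBBBBBBBBBBBBBBBBBBBBBBBBBBBBBBBBBBBBBBBBBBBBBBBBBBBBBB  (len 320)
t=7: BBBBBBBBBBBBBBBBBBBBBBBBBBBBBBBBBBBBBBBBBBBBBBBBBBBBBBBBBB…BBBBBBBBBBBBBBBBBBBBBBBBBBBBBBBBBBBBBBBBBBBBBBBBBBBBBBBBBB  (len 704)
t=8: BBBBBBBBBBBBBBBBBBBBBBBBBBBBBBBBBBBBBBBBBBBBBBBBBBBBBBBBBB…BBBBBBBBBBBBBBBBBBBBBBBBBBBBBBBBBBBBBBBBBBBBBBBBBBBBBBBBBB  (len 1536)
t=9: BBBBBBBBBBBBBBBBBBBBBBBBBBBBBBBBBBBBBBBBBBBBBBBBBBBBBBBBBB…BBBBBBBBBBBBBBBBBBBBBBBBBBBBBBBBBBBBBBBBBBBBBBBBBBBBBBBBBB  (len 3328)

2816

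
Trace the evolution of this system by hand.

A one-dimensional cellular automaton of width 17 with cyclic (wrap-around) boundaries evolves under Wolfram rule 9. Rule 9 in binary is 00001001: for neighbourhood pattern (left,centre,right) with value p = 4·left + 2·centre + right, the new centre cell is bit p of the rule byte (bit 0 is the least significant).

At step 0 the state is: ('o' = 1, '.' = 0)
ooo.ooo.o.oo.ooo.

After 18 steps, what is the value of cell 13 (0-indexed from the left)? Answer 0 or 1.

0

t=0: ooo.ooo.o.oo.ooo.
t=1: o...o.....o..o...
t=2: ..o...ooo......o.
t=3: o...o.o...oooo...
t=4: ..o.....o.o....o.
t=5: o...ooo.....oo...
t=6: ..o.o...ooo.o..o.
t=7: o.....o.o........
t=8: ..ooo.....oooooo.
t=9: o.o...ooo.o......
t=10: ....o.o.....oooo.
t=11: ooo.....ooo.o....
t=12: o...ooo.o.....oo.
t=13: ..o.o.....ooo.o..
t=14: o.....ooo.o.....o
t=15: ..ooo.o.....ooo.o
t=16: ..o.....ooo.o....
t=17: o...ooo.o.....ooo
t=18: ..o.o.....ooo.o..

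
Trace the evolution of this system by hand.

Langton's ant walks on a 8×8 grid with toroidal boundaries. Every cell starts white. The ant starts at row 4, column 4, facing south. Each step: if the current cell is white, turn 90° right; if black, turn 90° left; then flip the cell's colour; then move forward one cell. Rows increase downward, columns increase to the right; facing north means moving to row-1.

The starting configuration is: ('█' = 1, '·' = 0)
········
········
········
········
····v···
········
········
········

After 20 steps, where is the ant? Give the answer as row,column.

2,6

0) ········
········
········
········
····v···
········
········
········
1) ········
········
········
········
···<█···
········
········
········
2) ········
········
········
···^····
···██···
········
········
········
3) ········
········
········
···█>···
···██···
········
········
········
4) ········
········
········
···██···
···█v···
········
········
········
5) ········
········
········
···██···
···█·>··
········
········
········
6) ········
········
········
···██···
···█·█··
·····v··
········
········
7) ········
········
········
···██···
···█·█··
····<█··
········
········
8) ········
········
········
···██···
···█^█··
····██··
········
········
9) ········
········
········
···██···
···██>··
····██··
········
········
10) ········
········
········
···██^··
···██···
····██··
········
········
11) ········
········
········
···███>·
···██···
····██··
········
········
12) ········
········
········
···████·
···██·v·
····██··
········
········
13) ········
········
········
···████·
···██<█·
····██··
········
········
14) ········
········
········
···██^█·
···████·
····██··
········
········
15) ········
········
········
···█<·█·
···████·
····██··
········
········
16) ········
········
········
···█··█·
···█v██·
····██··
········
········
17) ········
········
········
···█··█·
···█·>█·
····██··
········
········
18) ········
········
········
···█·^█·
···█··█·
····██··
········
········
19) ········
········
········
···█·█>·
···█··█·
····██··
········
········
20) ········
········
······^·
···█·█··
···█··█·
····██··
········
········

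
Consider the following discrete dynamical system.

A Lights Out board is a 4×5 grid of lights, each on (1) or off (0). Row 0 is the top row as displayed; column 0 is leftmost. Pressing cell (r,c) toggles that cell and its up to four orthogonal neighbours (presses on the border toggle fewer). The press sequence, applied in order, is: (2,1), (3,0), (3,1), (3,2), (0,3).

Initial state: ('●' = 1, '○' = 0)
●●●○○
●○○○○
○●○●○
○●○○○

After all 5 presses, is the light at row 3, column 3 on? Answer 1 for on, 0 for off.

k=0  ●●●○○
●○○○○
○●○●○
○●○○○
k=1  ●●●○○
●●○○○
●○●●○
○○○○○
k=2  ●●●○○
●●○○○
○○●●○
●●○○○
k=3  ●●●○○
●●○○○
○●●●○
○○●○○
k=4  ●●●○○
●●○○○
○●○●○
○●○●○
k=5  ●●○●●
●●○●○
○●○●○
○●○●○

1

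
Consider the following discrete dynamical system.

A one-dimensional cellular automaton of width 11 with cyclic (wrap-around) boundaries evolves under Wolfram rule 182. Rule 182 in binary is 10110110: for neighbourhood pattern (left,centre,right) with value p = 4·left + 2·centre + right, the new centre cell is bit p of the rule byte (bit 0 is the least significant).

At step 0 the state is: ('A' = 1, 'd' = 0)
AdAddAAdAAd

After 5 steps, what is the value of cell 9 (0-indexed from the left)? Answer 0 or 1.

k=0  AdAddAAdAAd
k=1  AAAAAddAddA
k=2  AAAAdAAAAAd
k=3  dAAdAdAAAdA
k=4  AddAAAdAdAA
k=5  dAAdAdAAAdA

0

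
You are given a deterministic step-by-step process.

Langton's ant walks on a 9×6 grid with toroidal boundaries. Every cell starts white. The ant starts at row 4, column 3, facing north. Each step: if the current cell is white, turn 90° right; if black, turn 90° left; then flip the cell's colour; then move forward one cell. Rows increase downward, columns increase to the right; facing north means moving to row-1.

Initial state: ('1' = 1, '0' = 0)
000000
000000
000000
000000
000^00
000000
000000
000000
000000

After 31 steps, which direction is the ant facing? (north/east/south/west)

gen 0: 000000
000000
000000
000000
000^00
000000
000000
000000
000000
gen 1: 000000
000000
000000
000000
0001>0
000000
000000
000000
000000
gen 2: 000000
000000
000000
000000
000110
0000v0
000000
000000
000000
gen 3: 000000
000000
000000
000000
000110
000<10
000000
000000
000000
gen 4: 000000
000000
000000
000000
000^10
000110
000000
000000
000000
gen 5: 000000
000000
000000
000000
00<010
000110
000000
000000
000000
gen 6: 000000
000000
000000
00^000
001010
000110
000000
000000
000000
gen 7: 000000
000000
000000
001>00
001010
000110
000000
000000
000000
gen 8: 000000
000000
000000
001100
001v10
000110
000000
000000
000000
gen 9: 000000
000000
000000
001100
00<110
000110
000000
000000
000000
gen 10: 000000
000000
000000
001100
000110
00v110
000000
000000
000000
gen 11: 000000
000000
000000
001100
000110
0<1110
000000
000000
000000
gen 12: 000000
000000
000000
001100
0^0110
011110
000000
000000
000000
gen 13: 000000
000000
000000
001100
01>110
011110
000000
000000
000000
gen 14: 000000
000000
000000
001100
011110
01v110
000000
000000
000000
gen 15: 000000
000000
000000
001100
011110
010>10
000000
000000
000000
gen 16: 000000
000000
000000
001100
011^10
010010
000000
000000
000000
gen 17: 000000
000000
000000
001100
01<010
010010
000000
000000
000000
gen 18: 000000
000000
000000
001100
010010
01v010
000000
000000
000000
gen 19: 000000
000000
000000
001100
010010
0<1010
000000
000000
000000
gen 20: 000000
000000
000000
001100
010010
001010
0v0000
000000
000000
gen 21: 000000
000000
000000
001100
010010
001010
<10000
000000
000000
gen 22: 000000
000000
000000
001100
010010
^01010
110000
000000
000000
gen 23: 000000
000000
000000
001100
010010
1>1010
110000
000000
000000
gen 24: 000000
000000
000000
001100
010010
111010
1v0000
000000
000000
gen 25: 000000
000000
000000
001100
010010
111010
10>000
000000
000000
gen 26: 000000
000000
000000
001100
010010
111010
101000
00v000
000000
gen 27: 000000
000000
000000
001100
010010
111010
101000
0<1000
000000
gen 28: 000000
000000
000000
001100
010010
111010
1^1000
011000
000000
gen 29: 000000
000000
000000
001100
010010
111010
11>000
011000
000000
gen 30: 000000
000000
000000
001100
010010
11^010
110000
011000
000000
gen 31: 000000
000000
000000
001100
010010
1<0010
110000
011000
000000

west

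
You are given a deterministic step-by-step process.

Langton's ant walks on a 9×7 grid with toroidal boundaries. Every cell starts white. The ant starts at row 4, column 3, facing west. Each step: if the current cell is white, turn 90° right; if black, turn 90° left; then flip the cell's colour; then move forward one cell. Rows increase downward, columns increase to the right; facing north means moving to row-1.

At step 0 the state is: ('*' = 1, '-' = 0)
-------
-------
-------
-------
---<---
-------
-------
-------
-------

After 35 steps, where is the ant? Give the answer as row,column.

0) -------
-------
-------
-------
---<---
-------
-------
-------
-------
1) -------
-------
-------
---^---
---*---
-------
-------
-------
-------
2) -------
-------
-------
---*>--
---*---
-------
-------
-------
-------
3) -------
-------
-------
---**--
---*v--
-------
-------
-------
-------
4) -------
-------
-------
---**--
---<*--
-------
-------
-------
-------
5) -------
-------
-------
---**--
----*--
---v---
-------
-------
-------
6) -------
-------
-------
---**--
----*--
--<*---
-------
-------
-------
7) -------
-------
-------
---**--
--^-*--
--**---
-------
-------
-------
8) -------
-------
-------
---**--
--*>*--
--**---
-------
-------
-------
9) -------
-------
-------
---**--
--***--
--*v---
-------
-------
-------
10) -------
-------
-------
---**--
--***--
--*->--
-------
-------
-------
11) -------
-------
-------
---**--
--***--
--*-*--
----v--
-------
-------
12) -------
-------
-------
---**--
--***--
--*-*--
---<*--
-------
-------
13) -------
-------
-------
---**--
--***--
--*^*--
---**--
-------
-------
14) -------
-------
-------
---**--
--***--
--**>--
---**--
-------
-------
15) -------
-------
-------
---**--
--**^--
--**---
---**--
-------
-------
16) -------
-------
-------
---**--
--*<---
--**---
---**--
-------
-------
17) -------
-------
-------
---**--
--*----
--*v---
---**--
-------
-------
18) -------
-------
-------
---**--
--*----
--*->--
---**--
-------
-------
19) -------
-------
-------
---**--
--*----
--*-*--
---*v--
-------
-------
20) -------
-------
-------
---**--
--*----
--*-*--
---*->-
-------
-------
21) -------
-------
-------
---**--
--*----
--*-*--
---*-*-
-----v-
-------
22) -------
-------
-------
---**--
--*----
--*-*--
---*-*-
----<*-
-------
23) -------
-------
-------
---**--
--*----
--*-*--
---*^*-
----**-
-------
24) -------
-------
-------
---**--
--*----
--*-*--
---**>-
----**-
-------
25) -------
-------
-------
---**--
--*----
--*-*^-
---**--
----**-
-------
26) -------
-------
-------
---**--
--*----
--*-**>
---**--
----**-
-------
27) -------
-------
-------
---**--
--*----
--*-***
---**-v
----**-
-------
28) -------
-------
-------
---**--
--*----
--*-***
---**<*
----**-
-------
29) -------
-------
-------
---**--
--*----
--*-*^*
---****
----**-
-------
30) -------
-------
-------
---**--
--*----
--*-<-*
---****
----**-
-------
31) -------
-------
-------
---**--
--*----
--*---*
---*v**
----**-
-------
32) -------
-------
-------
---**--
--*----
--*---*
---*->*
----**-
-------
33) -------
-------
-------
---**--
--*----
--*--^*
---*--*
----**-
-------
34) -------
-------
-------
---**--
--*----
--*--*>
---*--*
----**-
-------
35) -------
-------
-------
---**--
--*---^
--*--*-
---*--*
----**-
-------

4,6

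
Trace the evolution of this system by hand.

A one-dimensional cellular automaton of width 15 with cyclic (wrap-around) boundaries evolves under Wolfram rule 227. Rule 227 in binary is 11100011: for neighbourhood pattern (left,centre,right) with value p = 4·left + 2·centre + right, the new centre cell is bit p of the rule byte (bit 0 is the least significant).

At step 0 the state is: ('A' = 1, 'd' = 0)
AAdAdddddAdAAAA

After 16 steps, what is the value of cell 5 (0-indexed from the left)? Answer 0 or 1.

1

step 0: AAdAdddddAdAAAA
step 1: AAAddAAAAdAdAAA
step 2: AAAdAdAAAAdAdAA
step 3: AAAAdAdAAAAdAdA
step 4: AAAAAdAdAAAAdAd
step 5: dAAAAAdAdAAAAdA
step 6: AdAAAAAdAdAAAAd
step 7: dAdAAAAAdAdAAAA
step 8: AdAdAAAAAdAdAAA
step 9: AAdAdAAAAAdAdAA
step 10: AAAdAdAAAAAdAdA
step 11: AAAAdAdAAAAAdAd
step 12: dAAAAdAdAAAAAdA
step 13: AdAAAAdAdAAAAAd
step 14: dAdAAAAdAdAAAAA
step 15: AdAdAAAAdAdAAAA
step 16: AAdAdAAAAdAdAAA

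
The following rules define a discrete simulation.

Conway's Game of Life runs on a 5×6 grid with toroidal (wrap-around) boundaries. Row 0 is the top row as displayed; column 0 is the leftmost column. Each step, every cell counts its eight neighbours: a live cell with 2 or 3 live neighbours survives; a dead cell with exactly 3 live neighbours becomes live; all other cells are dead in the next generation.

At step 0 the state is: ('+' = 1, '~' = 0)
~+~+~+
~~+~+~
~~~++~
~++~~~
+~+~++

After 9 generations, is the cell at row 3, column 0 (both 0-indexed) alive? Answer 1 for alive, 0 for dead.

1

gen 0: ~+~+~+
~~+~+~
~~~++~
~++~~~
+~+~++
gen 1: ~+~~~~
~~+~~+
~+~~+~
+++~~~
~~~~++
gen 2: +~~~++
+++~~~
~~~+~+
+++++~
~~+~~+
gen 3: ~~+++~
~+++~~
~~~~~+
++~~~~
~~+~~~
gen 4: ~~~~+~
~+~~~~
~~~~~~
++~~~~
~~+~~~
gen 5: ~~~~~~
~~~~~~
++~~~~
~+~~~~
~+~~~~
gen 6: ~~~~~~
~~~~~~
++~~~~
~++~~~
~~~~~~
gen 7: ~~~~~~
~~~~~~
+++~~~
+++~~~
~~~~~~
gen 8: ~~~~~~
~+~~~~
+~+~~~
+~+~~~
~+~~~~
gen 9: ~~~~~~
~+~~~~
+~+~~~
+~+~~~
~+~~~~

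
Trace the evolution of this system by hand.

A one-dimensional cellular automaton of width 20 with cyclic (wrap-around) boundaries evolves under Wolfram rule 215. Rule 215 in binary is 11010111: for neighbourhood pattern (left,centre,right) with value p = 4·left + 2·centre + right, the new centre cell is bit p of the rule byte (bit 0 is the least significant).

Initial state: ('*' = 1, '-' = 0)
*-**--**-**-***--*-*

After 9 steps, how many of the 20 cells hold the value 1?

[0] *-**--**-**-***--*-*
[1] *--***-*--*--*****--
[2] ***-**-******-******
[3] ***--*--*****--*****
[4] ********-******-****
[5] ********--*****--***
[6] **********-******-**
[7] **********--*****--*
[8] ************-******-
[9] -***********--*****-

16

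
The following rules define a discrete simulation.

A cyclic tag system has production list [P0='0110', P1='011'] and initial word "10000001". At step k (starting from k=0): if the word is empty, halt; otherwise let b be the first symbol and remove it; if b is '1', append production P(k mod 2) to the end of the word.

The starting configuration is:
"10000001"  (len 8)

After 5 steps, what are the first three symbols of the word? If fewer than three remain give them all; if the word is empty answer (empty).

001

gen 0: "10000001"  (len 8)
gen 1: "00000010110"  (len 11)
gen 2: "0000010110"  (len 10)
gen 3: "000010110"  (len 9)
gen 4: "00010110"  (len 8)
gen 5: "0010110"  (len 7)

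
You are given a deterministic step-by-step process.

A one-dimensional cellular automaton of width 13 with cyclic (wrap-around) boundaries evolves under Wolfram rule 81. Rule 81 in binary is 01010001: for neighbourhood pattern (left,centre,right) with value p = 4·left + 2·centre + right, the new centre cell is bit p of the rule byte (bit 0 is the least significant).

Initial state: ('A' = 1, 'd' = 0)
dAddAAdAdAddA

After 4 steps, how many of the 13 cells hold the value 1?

7

t=0: dAddAAdAdAddA
t=1: ddAddAddddAdd
t=2: AddAddAAAddAA
t=3: AAddAdddAAddd
t=4: dAAddAAddAAAd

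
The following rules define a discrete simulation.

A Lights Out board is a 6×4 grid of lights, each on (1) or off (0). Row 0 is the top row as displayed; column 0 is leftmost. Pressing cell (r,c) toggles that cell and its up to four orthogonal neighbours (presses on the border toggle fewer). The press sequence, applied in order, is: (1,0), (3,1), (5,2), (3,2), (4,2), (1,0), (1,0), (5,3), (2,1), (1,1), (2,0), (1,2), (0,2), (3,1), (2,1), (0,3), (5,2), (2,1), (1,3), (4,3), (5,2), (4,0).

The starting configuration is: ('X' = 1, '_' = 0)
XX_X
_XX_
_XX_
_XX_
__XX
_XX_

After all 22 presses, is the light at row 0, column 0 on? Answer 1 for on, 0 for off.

0

[0] XX_X
_XX_
_XX_
_XX_
__XX
_XX_
[1] _X_X
X_X_
XXX_
_XX_
__XX
_XX_
[2] _X_X
X_X_
X_X_
X___
_XXX
_XX_
[3] _X_X
X_X_
X_X_
X___
_X_X
___X
[4] _X_X
X_X_
X___
XXXX
_XXX
___X
[5] _X_X
X_X_
X___
XX_X
____
__XX
[6] XX_X
_XX_
____
XX_X
____
__XX
[7] _X_X
X_X_
X___
XX_X
____
__XX
[8] _X_X
X_X_
X___
XX_X
___X
____
[9] _X_X
XXX_
_XX_
X__X
___X
____
[10] ___X
____
__X_
X__X
___X
____
[11] ___X
X___
XXX_
___X
___X
____
[12] __XX
XXXX
XX__
___X
___X
____
[13] _X__
XX_X
XX__
___X
___X
____
[14] _X__
XX_X
X___
XXXX
_X_X
____
[15] _X__
X__X
_XX_
X_XX
_X_X
____
[16] _XXX
X___
_XX_
X_XX
_X_X
____
[17] _XXX
X___
_XX_
X_XX
_XXX
_XXX
[18] _XXX
XX__
X___
XXXX
_XXX
_XXX
[19] _XX_
XXXX
X__X
XXXX
_XXX
_XXX
[20] _XX_
XXXX
X__X
XXX_
_X__
_XX_
[21] _XX_
XXXX
X__X
XXX_
_XX_
___X
[22] _XX_
XXXX
X__X
_XX_
X_X_
X__X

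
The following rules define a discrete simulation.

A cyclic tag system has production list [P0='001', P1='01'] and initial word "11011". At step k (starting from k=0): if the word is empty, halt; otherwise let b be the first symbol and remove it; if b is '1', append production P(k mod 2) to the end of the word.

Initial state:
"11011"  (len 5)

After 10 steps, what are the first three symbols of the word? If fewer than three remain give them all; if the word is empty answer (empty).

k=0  "11011"  (len 5)
k=1  "1011001"  (len 7)
k=2  "01100101"  (len 8)
k=3  "1100101"  (len 7)
k=4  "10010101"  (len 8)
k=5  "0010101001"  (len 10)
k=6  "010101001"  (len 9)
k=7  "10101001"  (len 8)
k=8  "010100101"  (len 9)
k=9  "10100101"  (len 8)
k=10  "010010101"  (len 9)

010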